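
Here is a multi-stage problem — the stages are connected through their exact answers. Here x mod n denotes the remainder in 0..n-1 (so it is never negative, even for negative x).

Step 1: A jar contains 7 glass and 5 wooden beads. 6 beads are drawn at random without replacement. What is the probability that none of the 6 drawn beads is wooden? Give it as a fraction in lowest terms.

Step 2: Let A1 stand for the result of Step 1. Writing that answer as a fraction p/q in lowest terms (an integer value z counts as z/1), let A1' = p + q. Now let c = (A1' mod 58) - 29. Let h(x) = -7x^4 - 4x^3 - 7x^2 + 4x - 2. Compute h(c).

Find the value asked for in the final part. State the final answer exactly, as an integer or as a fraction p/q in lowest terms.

Step 1: total draws C(12,6) = 924; favorable C(7,6) = 7; P = 1/132; answer 1/132
Step 2: A1 = 1/132; threaded value p + q = 133; c = -12; -7*(-12)^4 - 4*(-12)^3 - 7*(-12)^2 + 4*(-12)^1 - 2 = (-145152) + (6912) + (-1008) + (-48) + (-2) = -139298; answer -139298

-139298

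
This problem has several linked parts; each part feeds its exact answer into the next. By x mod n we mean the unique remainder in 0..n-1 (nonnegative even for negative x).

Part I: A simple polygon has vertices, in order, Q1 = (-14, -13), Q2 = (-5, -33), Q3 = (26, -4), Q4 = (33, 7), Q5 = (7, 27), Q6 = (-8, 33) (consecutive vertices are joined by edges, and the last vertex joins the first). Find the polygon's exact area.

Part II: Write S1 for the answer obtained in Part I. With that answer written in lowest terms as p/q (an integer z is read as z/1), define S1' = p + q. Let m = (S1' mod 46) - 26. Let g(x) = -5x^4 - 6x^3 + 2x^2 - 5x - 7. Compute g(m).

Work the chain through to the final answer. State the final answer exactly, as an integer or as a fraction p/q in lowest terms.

-2307

Part I: cross terms: (-14*-33 - -5*-13)=397, (-5*-4 - 26*-33)=878, (26*7 - 33*-4)=314, (33*27 - 7*7)=842, (7*33 - -8*27)=447, (-8*-13 - -14*33)=566; twice the area = |3444| = 3444; area = 1722; answer 1722
Part II: S1 = 1722; threaded value p + q = 1723; m = -5; -5*(-5)^4 - 6*(-5)^3 + 2*(-5)^2 - 5*(-5)^1 - 7 = (-3125) + (750) + (50) + (25) + (-7) = -2307; answer -2307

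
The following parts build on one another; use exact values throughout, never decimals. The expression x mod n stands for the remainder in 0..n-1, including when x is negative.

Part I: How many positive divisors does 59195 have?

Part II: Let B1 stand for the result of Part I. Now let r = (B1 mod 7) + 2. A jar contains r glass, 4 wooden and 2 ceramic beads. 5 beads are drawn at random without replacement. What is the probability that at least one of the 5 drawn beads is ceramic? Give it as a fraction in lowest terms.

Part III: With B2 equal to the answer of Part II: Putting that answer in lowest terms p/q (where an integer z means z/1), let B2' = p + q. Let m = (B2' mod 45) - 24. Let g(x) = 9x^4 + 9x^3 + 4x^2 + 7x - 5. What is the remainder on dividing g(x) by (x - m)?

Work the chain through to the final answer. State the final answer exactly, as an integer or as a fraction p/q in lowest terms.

Part I: 59195 = 5 * 11839; number of divisors = (1+1) * (1+1) = 4; answer 4
Part II: B1 = 4; r = 6; total draws C(12,5) = 792; complement C(10,5) = 252; favorable 792 - 252 = 540; P = 15/22; answer 15/22
Part III: B2 = 15/22; threaded value p + q = 37; m = 13; remainder = value at the root: 9*(13)^4 + 9*(13)^3 + 4*(13)^2 + 7*(13)^1 - 5 = (257049) + (19773) + (676) + (91) + (-5) = 277584; answer 277584

277584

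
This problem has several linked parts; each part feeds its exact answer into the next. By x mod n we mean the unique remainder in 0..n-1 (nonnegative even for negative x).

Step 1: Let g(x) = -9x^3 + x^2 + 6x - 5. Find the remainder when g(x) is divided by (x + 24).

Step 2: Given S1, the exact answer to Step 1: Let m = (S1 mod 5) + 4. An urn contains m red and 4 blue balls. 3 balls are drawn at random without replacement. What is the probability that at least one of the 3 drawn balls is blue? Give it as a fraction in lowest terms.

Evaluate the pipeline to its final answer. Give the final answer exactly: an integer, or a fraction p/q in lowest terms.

Step 1: remainder = value at the root: -9*(-24)^3 + 1*(-24)^2 + 6*(-24)^1 - 5 = (124416) + (576) + (-144) + (-5) = 124843; answer 124843
Step 2: S1 = 124843; m = 7; total draws C(11,3) = 165; complement C(7,3) = 35; favorable 165 - 35 = 130; P = 26/33; answer 26/33

26/33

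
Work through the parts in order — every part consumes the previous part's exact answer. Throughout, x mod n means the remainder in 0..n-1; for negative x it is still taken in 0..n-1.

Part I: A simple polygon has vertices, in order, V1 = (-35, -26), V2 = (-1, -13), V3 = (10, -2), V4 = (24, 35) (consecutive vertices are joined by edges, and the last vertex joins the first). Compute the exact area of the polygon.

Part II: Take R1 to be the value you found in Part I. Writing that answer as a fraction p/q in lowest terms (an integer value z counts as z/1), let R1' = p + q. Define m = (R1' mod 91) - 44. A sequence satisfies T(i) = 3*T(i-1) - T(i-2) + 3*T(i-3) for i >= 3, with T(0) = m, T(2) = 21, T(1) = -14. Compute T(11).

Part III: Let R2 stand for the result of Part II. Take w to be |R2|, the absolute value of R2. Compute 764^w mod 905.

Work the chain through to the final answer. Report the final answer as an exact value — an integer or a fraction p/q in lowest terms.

186

Part I: cross terms: (-35*-13 - -1*-26)=429, (-1*-2 - 10*-13)=132, (10*35 - 24*-2)=398, (24*-26 - -35*35)=601; twice the area = |1560| = 1560; area = 780; answer 780
Part II: R1 = 780; threaded value p + q = 781; m = 9; T(3) = 3*(21) - 1*(-14) + 3*(9) = 104; iterating: T(3)=104, T(4)=249, T(5)=706, T(6)=2181, T(7)=6584, T(8)=19689, T(9)=59026, T(10)=177141, T(11)=531464; answer 531464
Part III: R2 = 531464; w = 531464; squarings mod 905: 764^1=764, 764^2=876, 764^4=841, 764^8=476, 764^16=326, 764^32=391, 764^64=841, 764^128=476, 764^256=326, 764^512=391, 764^1024=841, 764^2048=476, 764^4096=326, 764^8192=391, 764^16384=841, 764^32768=476, 764^65536=326, 764^131072=391, 764^262144=841, 764^524288=476; 764^531464 = 764^8 * 764^1024 * 764^2048 * 764^4096 * 764^524288 = 186 (mod 905); answer 186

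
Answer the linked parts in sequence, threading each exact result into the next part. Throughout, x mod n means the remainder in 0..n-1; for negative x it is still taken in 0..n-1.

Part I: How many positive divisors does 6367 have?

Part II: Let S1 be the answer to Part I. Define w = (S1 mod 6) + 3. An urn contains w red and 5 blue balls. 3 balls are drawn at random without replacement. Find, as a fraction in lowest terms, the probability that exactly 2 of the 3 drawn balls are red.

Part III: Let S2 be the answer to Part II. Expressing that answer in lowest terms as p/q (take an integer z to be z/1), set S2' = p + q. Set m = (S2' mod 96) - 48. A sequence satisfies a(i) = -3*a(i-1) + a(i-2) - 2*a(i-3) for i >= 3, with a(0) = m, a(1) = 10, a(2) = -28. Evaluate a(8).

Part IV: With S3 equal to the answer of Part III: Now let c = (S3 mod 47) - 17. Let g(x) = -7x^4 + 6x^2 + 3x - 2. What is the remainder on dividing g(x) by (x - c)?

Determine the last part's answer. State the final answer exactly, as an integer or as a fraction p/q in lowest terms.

-96

Part I: 6367 is prime, so its only divisors are 1 and 6367; count = 2; answer 2
Part II: S1 = 2; w = 5; total draws C(10,3) = 120; favorable C(5,2)*C(5,1) = 50; P = 5/12; answer 5/12
Part III: S2 = 5/12; threaded value p + q = 17; m = -31; a(3) = -3*(-28) + 1*(10) - 2*(-31) = 156; iterating: a(3)=156, a(4)=-516, a(5)=1760, a(6)=-6108, a(7)=21116, a(8)=-72976; answer -72976
Part IV: S3 = -72976; c = -2; remainder = value at the root: -7*(-2)^4 + 6*(-2)^2 + 3*(-2)^1 - 2 = (-112) + (24) + (-6) + (-2) = -96; answer -96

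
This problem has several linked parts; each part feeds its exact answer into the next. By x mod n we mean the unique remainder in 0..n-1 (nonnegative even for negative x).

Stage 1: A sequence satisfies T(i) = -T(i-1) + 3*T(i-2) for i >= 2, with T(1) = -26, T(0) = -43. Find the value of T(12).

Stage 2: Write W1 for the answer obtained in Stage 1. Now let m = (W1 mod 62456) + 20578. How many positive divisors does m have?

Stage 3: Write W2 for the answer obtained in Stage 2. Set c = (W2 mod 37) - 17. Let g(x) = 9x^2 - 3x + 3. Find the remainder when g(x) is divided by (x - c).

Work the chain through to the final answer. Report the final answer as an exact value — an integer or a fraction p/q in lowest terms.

Stage 1: T(2) = -1*(-26) + 3*(-43) = -103; iterating: T(2)=-103, T(3)=25, T(4)=-334, T(5)=409, T(6)=-1411, T(7)=2638, T(8)=-6871, T(9)=14785, T(10)=-35398, T(11)=79753, T(12)=-185947; answer -185947
Stage 2: W1 = -185947; m = 21999; 21999 = 3 * 7333; number of divisors = (1+1) * (1+1) = 4; answer 4
Stage 3: W2 = 4; c = -13; remainder = value at the root: 9*(-13)^2 - 3*(-13)^1 + 3 = (1521) + (39) + (3) = 1563; answer 1563

1563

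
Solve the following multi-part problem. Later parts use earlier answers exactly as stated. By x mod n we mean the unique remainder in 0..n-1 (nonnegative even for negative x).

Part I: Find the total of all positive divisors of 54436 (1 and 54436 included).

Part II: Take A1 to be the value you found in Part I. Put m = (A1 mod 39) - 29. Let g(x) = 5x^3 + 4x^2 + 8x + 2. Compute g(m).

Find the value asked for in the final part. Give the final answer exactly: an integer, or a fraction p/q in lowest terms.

Part I: 54436 = 2^2 * 31 * 439; sigma = (1 + 2 + 4) * (1 + 31) * (1 + 439) = 7 * 32 * 440 = 98560; answer 98560
Part II: A1 = 98560; m = -22; 5*(-22)^3 + 4*(-22)^2 + 8*(-22)^1 + 2 = (-53240) + (1936) + (-176) + (2) = -51478; answer -51478

-51478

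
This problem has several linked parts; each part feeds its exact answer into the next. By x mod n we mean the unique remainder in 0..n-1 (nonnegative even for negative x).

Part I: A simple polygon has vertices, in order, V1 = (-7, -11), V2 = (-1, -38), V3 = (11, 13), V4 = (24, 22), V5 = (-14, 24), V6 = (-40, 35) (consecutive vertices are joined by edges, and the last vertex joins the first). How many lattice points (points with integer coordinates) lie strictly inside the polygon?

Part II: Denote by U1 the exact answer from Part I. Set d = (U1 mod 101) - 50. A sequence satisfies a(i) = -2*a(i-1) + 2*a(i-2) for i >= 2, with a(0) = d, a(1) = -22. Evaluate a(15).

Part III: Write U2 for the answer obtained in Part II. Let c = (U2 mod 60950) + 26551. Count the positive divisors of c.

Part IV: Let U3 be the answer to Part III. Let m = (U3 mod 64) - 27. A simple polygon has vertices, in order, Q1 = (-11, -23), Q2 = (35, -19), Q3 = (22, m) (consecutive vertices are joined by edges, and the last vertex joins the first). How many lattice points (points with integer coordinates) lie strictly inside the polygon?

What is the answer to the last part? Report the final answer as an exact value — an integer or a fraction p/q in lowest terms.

Part I: cross terms: (-7*-38 - -1*-11)=255, (-1*13 - 11*-38)=405, (11*22 - 24*13)=-70, (24*24 - -14*22)=884, (-14*35 - -40*24)=470, (-40*-11 - -7*35)=685; twice the area = |2629| = 2629; area = 2629/2; boundary points = 3 + 3 + 1 + 2 + 1 + 1 = 11; strictly interior points = area - boundary/2 + 1 = 1310; answer 1310
Part II: U1 = 1310; d = 48; a(2) = -2*(-22) + 2*(48) = 140; iterating: a(2)=140, a(3)=-324, a(4)=928, a(5)=-2504, a(6)=6864, a(7)=-18736, a(8)=51200, a(9)=-139872, a(10)=382144, a(11)=-1044032, a(12)=2852352, a(13)=-7792768, a(14)=21290240, a(15)=-58166016; answer -58166016
Part III: U2 = -58166016; c = 67785; 67785 = 3 * 5 * 4519; number of divisors = (1+1) * (1+1) * (1+1) = 8; answer 8
Part IV: U3 = 8; m = -19; cross terms: (-11*-19 - 35*-23)=1014, (35*-19 - 22*-19)=-247, (22*-23 - -11*-19)=-715; twice the area = |52| = 52; area = 26; boundary points = 2 + 13 + 1 = 16; strictly interior points = area - boundary/2 + 1 = 19; answer 19

19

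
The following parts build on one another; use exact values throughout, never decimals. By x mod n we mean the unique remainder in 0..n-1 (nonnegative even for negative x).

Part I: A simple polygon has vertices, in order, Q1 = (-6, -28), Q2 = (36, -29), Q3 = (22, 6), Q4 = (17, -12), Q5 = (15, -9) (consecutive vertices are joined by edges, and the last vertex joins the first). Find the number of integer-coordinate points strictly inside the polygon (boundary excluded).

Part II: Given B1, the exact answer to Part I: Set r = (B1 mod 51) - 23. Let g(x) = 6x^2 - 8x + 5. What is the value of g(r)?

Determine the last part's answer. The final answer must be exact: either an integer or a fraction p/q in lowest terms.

2995

Part I: cross terms: (-6*-29 - 36*-28)=1182, (36*6 - 22*-29)=854, (22*-12 - 17*6)=-366, (17*-9 - 15*-12)=27, (15*-28 - -6*-9)=-474; twice the area = |1223| = 1223; area = 1223/2; boundary points = 1 + 7 + 1 + 1 + 1 = 11; strictly interior points = area - boundary/2 + 1 = 607; answer 607
Part II: B1 = 607; r = 23; 6*(23)^2 - 8*(23)^1 + 5 = (3174) + (-184) + (5) = 2995; answer 2995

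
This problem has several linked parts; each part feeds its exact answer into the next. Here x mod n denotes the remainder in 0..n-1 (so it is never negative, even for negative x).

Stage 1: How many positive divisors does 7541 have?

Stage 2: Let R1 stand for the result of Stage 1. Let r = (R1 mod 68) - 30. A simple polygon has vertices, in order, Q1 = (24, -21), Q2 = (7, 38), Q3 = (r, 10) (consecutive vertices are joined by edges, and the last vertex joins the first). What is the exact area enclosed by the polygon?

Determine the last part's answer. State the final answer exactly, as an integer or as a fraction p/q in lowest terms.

2541/2

Stage 1: 7541 is prime, so its only divisors are 1 and 7541; count = 2; answer 2
Stage 2: R1 = 2; r = -28; cross terms: (24*38 - 7*-21)=1059, (7*10 - -28*38)=1134, (-28*-21 - 24*10)=348; twice the area = |2541| = 2541; area = 2541/2; answer 2541/2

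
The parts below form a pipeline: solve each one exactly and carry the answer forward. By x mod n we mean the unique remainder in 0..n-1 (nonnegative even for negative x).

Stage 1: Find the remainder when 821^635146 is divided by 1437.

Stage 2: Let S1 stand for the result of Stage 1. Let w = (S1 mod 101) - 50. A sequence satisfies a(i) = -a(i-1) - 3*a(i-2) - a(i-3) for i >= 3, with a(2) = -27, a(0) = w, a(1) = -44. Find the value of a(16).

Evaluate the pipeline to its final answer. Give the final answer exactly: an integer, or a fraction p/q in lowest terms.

-82936

Stage 1: squarings mod 1437: 821^1=821, 821^2=88, 821^4=559, 821^8=652, 821^16=1189, 821^32=1150, 821^64=460, 821^128=361, 821^256=991, 821^512=610, 821^1024=1354, 821^2048=1141, 821^4096=1396, 821^8192=244, 821^16384=619, 821^32768=919, 821^65536=1042, 821^131072=829, 821^262144=355, 821^524288=1006; 821^635146 = 821^2 * 821^8 * 821^256 * 821^4096 * 821^8192 * 821^32768 * 821^65536 * 821^524288 = 313 (mod 1437); answer 313
Stage 2: S1 = 313; w = -40; a(3) = -1*(-27) - 3*(-44) - 1*(-40) = 199; iterating: a(3)=199, a(4)=-74, a(5)=-496, a(6)=519, a(7)=1043, a(8)=-2104, a(9)=-1544, a(10)=6813, a(11)=-77, a(12)=-18818, a(13)=12236, a(14)=44295, a(15)=-62185, a(16)=-82936; answer -82936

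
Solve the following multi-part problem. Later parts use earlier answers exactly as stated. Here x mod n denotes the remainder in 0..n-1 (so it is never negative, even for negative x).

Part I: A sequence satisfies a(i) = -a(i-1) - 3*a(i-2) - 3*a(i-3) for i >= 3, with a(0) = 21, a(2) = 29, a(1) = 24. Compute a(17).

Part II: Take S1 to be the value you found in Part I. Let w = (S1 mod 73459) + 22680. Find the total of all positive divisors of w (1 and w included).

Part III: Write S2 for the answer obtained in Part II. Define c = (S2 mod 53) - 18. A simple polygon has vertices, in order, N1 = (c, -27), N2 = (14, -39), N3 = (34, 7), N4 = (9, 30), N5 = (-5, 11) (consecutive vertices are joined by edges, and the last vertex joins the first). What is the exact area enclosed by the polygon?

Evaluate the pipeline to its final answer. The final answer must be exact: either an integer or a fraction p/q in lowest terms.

Part I: a(3) = -1*(29) - 3*(24) - 3*(21) = -164; iterating: a(3)=-164, a(4)=5, a(5)=400, a(6)=77, a(7)=-1292, a(8)=-139, a(9)=3784, a(10)=509, a(11)=-11444, a(12)=-1435, a(13)=34240, a(14)=4397, a(15)=-102812, a(16)=-13099, a(17)=308344; answer 308344
Part II: S1 = 308344; w = 37188; 37188 = 2^2 * 3^2 * 1033; sigma = (1 + 2 + 4) * (1 + 3 + 9) * (1 + 1033) = 7 * 13 * 1034 = 94094; answer 94094
Part III: S2 = 94094; c = 1; cross terms: (1*-39 - 14*-27)=339, (14*7 - 34*-39)=1424, (34*30 - 9*7)=957, (9*11 - -5*30)=249, (-5*-27 - 1*11)=124; twice the area = |3093| = 3093; area = 3093/2; answer 3093/2

3093/2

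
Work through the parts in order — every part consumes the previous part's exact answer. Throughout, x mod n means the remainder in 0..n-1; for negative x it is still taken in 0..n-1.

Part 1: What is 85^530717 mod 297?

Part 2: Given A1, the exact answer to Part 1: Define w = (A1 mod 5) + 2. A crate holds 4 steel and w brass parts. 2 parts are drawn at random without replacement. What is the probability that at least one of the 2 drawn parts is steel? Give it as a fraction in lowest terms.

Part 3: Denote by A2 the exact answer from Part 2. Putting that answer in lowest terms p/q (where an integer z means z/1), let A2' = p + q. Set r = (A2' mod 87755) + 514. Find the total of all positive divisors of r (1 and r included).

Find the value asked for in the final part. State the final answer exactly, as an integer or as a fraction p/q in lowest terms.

Part 1: squarings mod 297: 85^1=85, 85^2=97, 85^4=202, 85^8=115, 85^16=157, 85^32=295, 85^64=4, 85^128=16, 85^256=256, 85^512=196, 85^1024=103, 85^2048=214, 85^4096=58, 85^8192=97, 85^16384=202, 85^32768=115, 85^65536=157, 85^131072=295, 85^262144=4, 85^524288=16; 85^530717 = 85^1 * 85^4 * 85^8 * 85^16 * 85^256 * 85^2048 * 85^4096 * 85^524288 = 79 (mod 297); answer 79
Part 2: A1 = 79; w = 6; total draws C(10,2) = 45; complement C(6,2) = 15; favorable 45 - 15 = 30; P = 2/3; answer 2/3
Part 3: A2 = 2/3; threaded value p + q = 5; r = 519; 519 = 3 * 173; sigma = (1 + 3) * (1 + 173) = 4 * 174 = 696; answer 696

696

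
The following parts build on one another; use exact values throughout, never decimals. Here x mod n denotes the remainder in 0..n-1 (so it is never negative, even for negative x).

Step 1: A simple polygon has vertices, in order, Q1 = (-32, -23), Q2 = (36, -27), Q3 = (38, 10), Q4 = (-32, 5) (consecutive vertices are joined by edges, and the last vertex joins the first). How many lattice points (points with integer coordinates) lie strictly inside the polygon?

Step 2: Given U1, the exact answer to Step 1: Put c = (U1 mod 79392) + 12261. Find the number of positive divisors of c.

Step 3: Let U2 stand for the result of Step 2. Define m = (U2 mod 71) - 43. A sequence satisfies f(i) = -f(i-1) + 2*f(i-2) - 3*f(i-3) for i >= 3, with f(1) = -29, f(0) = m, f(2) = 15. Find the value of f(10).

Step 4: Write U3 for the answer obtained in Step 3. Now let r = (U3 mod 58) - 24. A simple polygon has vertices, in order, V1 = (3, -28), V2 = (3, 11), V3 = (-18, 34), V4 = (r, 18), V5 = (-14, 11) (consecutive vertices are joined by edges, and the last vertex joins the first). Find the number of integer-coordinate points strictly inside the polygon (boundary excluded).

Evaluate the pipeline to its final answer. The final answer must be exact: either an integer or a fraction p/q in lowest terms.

583

Step 1: cross terms: (-32*-27 - 36*-23)=1692, (36*10 - 38*-27)=1386, (38*5 - -32*10)=510, (-32*-23 - -32*5)=896; twice the area = |4484| = 4484; area = 2242; boundary points = 4 + 1 + 5 + 28 = 38; strictly interior points = area - boundary/2 + 1 = 2224; answer 2224
Step 2: U1 = 2224; c = 14485; 14485 = 5 * 2897; number of divisors = (1+1) * (1+1) = 4; answer 4
Step 3: U2 = 4; m = -39; f(3) = -1*(15) + 2*(-29) - 3*(-39) = 44; iterating: f(3)=44, f(4)=73, f(5)=-30, f(6)=44, f(7)=-323, f(8)=501, f(9)=-1279, f(10)=3250; answer 3250
Step 4: U3 = 3250; r = -22; cross terms: (3*11 - 3*-28)=117, (3*34 - -18*11)=300, (-18*18 - -22*34)=424, (-22*11 - -14*18)=10, (-14*-28 - 3*11)=359; twice the area = |1210| = 1210; area = 605; boundary points = 39 + 1 + 4 + 1 + 1 = 46; strictly interior points = area - boundary/2 + 1 = 583; answer 583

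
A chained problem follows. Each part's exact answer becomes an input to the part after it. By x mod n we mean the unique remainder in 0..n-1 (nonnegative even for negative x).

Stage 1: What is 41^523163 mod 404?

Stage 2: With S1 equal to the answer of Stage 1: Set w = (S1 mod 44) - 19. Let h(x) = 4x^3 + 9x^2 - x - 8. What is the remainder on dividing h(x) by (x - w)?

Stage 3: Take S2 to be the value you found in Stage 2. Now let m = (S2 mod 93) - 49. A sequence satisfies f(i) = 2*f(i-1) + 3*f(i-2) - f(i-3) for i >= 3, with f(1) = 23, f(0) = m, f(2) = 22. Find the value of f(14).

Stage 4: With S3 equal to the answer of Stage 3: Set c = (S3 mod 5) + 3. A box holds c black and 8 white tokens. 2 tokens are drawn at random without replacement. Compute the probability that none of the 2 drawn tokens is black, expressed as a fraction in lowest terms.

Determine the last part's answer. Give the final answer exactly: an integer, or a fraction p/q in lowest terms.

4/13

Stage 1: squarings mod 404: 41^1=41, 41^2=65, 41^4=185, 41^8=289, 41^16=297, 41^32=137, 41^64=185, 41^128=289, 41^256=297, 41^512=137, 41^1024=185, 41^2048=289, 41^4096=297, 41^8192=137, 41^16384=185, 41^32768=289, 41^65536=297, 41^131072=137, 41^262144=185; 41^523163 = 41^1 * 41^2 * 41^8 * 41^16 * 41^128 * 41^256 * 41^512 * 41^2048 * 41^4096 * 41^8192 * 41^16384 * 41^32768 * 41^65536 * 41^131072 * 41^262144 = 241 (mod 404); answer 241
Stage 2: S1 = 241; w = 2; remainder = value at the root: 4*(2)^3 + 9*(2)^2 - 1*(2)^1 - 8 = (32) + (36) + (-2) + (-8) = 58; answer 58
Stage 3: S2 = 58; m = 9; f(3) = 2*(22) + 3*(23) - 1*(9) = 104; iterating: f(3)=104, f(4)=251, f(5)=792, f(6)=2233, f(7)=6591, f(8)=19089, f(9)=55718, f(10)=162112, f(11)=472289, f(12)=1375196, f(13)=4005147, f(14)=11663593; answer 11663593
Stage 4: S3 = 11663593; c = 6; total draws C(14,2) = 91; favorable C(8,2) = 28; P = 4/13; answer 4/13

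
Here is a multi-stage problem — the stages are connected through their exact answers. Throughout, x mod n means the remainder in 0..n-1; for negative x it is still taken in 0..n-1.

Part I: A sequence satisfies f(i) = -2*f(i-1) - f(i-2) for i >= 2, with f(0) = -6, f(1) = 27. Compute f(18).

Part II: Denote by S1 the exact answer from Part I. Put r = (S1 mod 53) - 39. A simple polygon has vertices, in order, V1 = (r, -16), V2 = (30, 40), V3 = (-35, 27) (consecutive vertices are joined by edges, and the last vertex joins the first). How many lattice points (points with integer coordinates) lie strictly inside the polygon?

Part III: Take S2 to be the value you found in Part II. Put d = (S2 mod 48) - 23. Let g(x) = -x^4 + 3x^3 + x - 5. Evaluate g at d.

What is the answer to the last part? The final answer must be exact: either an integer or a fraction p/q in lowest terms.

-87467

Part I: f(2) = -2*(27) - 1*(-6) = -48; iterating: f(2)=-48, f(3)=69, f(4)=-90, f(5)=111, f(6)=-132, f(7)=153, f(8)=-174, f(9)=195, f(10)=-216, f(11)=237, f(12)=-258, f(13)=279, f(14)=-300, f(15)=321, f(16)=-342, f(17)=363, f(18)=-384; answer -384
Part II: S1 = -384; r = 1; cross terms: (1*40 - 30*-16)=520, (30*27 - -35*40)=2210, (-35*-16 - 1*27)=533; twice the area = |3263| = 3263; area = 3263/2; boundary points = 1 + 13 + 1 = 15; strictly interior points = area - boundary/2 + 1 = 1625; answer 1625
Part III: S2 = 1625; d = 18; -1*(18)^4 + 3*(18)^3 + 1*(18)^1 - 5 = (-104976) + (17496) + (18) + (-5) = -87467; answer -87467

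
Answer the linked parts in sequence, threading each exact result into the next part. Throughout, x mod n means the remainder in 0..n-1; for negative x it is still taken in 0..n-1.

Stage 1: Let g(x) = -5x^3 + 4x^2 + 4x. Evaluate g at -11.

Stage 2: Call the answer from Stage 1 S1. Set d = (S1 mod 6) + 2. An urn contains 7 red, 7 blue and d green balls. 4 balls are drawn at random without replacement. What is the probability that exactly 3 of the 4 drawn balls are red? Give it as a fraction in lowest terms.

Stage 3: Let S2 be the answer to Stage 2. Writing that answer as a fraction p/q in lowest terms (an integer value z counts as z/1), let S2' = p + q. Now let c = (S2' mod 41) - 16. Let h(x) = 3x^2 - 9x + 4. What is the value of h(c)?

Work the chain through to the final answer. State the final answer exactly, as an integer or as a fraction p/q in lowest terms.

Stage 1: -5*(-11)^3 + 4*(-11)^2 + 4*(-11)^1 = (6655) + (484) + (-44) = 7095; answer 7095
Stage 2: S1 = 7095; d = 5; total draws C(19,4) = 3876; favorable C(7,3)*C(12,1) = 420; P = 35/323; answer 35/323
Stage 3: S2 = 35/323; threaded value p + q = 358; c = 14; 3*(14)^2 - 9*(14)^1 + 4 = (588) + (-126) + (4) = 466; answer 466

466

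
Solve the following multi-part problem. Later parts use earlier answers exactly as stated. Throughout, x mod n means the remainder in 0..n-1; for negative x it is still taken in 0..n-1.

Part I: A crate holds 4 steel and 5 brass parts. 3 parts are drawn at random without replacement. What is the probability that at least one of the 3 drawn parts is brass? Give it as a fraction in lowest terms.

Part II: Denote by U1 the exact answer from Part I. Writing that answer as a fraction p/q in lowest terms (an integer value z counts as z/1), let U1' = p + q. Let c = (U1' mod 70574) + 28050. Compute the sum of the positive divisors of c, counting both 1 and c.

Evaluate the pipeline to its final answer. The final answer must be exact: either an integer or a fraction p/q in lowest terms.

32112

Part I: total draws C(9,3) = 84; complement C(4,3) = 4; favorable 84 - 4 = 80; P = 20/21; answer 20/21
Part II: U1 = 20/21; threaded value p + q = 41; c = 28091; 28091 = 7 * 4013; sigma = (1 + 7) * (1 + 4013) = 8 * 4014 = 32112; answer 32112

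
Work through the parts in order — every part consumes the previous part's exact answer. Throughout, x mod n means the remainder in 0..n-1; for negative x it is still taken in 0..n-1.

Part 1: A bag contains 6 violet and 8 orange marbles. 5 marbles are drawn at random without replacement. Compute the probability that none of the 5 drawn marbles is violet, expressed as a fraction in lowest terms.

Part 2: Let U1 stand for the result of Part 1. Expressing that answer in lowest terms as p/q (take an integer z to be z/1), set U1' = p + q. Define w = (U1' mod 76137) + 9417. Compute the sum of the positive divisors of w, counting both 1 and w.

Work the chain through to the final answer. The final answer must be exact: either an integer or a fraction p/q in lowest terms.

22344

Part 1: total draws C(14,5) = 2002; favorable C(8,5) = 56; P = 4/143; answer 4/143
Part 2: U1 = 4/143; threaded value p + q = 147; w = 9564; 9564 = 2^2 * 3 * 797; sigma = (1 + 2 + 4) * (1 + 3) * (1 + 797) = 7 * 4 * 798 = 22344; answer 22344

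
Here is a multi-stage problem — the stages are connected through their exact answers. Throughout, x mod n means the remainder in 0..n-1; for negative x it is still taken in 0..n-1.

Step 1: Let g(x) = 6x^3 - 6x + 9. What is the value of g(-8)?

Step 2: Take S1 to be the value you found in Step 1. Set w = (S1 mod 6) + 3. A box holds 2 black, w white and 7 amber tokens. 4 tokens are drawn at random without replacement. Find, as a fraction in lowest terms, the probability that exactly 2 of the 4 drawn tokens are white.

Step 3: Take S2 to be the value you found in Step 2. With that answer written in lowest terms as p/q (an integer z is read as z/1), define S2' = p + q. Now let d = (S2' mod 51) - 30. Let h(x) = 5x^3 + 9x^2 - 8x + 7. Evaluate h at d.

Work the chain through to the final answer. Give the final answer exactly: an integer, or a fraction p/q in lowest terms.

Step 1: 6*(-8)^3 - 6*(-8)^1 + 9 = (-3072) + (48) + (9) = -3015; answer -3015
Step 2: S1 = -3015; w = 6; total draws C(15,4) = 1365; favorable C(6,2)*C(9,2) = 540; P = 36/91; answer 36/91
Step 3: S2 = 36/91; threaded value p + q = 127; d = -5; 5*(-5)^3 + 9*(-5)^2 - 8*(-5)^1 + 7 = (-625) + (225) + (40) + (7) = -353; answer -353

-353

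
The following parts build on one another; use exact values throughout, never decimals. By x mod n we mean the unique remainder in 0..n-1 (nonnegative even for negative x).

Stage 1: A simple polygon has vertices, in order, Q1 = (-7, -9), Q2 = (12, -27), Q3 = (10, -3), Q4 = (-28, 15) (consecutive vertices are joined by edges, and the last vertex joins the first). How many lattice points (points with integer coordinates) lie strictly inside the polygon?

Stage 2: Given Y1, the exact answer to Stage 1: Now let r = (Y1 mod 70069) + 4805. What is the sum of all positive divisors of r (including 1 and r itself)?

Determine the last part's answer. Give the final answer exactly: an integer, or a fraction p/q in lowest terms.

Stage 1: cross terms: (-7*-27 - 12*-9)=297, (12*-3 - 10*-27)=234, (10*15 - -28*-3)=66, (-28*-9 - -7*15)=357; twice the area = |954| = 954; area = 477; boundary points = 1 + 2 + 2 + 3 = 8; strictly interior points = area - boundary/2 + 1 = 474; answer 474
Stage 2: Y1 = 474; r = 5279; 5279 is prime, so its only divisors are 1 and 5279; sigma = 1 + 5279 = 5280; answer 5280

5280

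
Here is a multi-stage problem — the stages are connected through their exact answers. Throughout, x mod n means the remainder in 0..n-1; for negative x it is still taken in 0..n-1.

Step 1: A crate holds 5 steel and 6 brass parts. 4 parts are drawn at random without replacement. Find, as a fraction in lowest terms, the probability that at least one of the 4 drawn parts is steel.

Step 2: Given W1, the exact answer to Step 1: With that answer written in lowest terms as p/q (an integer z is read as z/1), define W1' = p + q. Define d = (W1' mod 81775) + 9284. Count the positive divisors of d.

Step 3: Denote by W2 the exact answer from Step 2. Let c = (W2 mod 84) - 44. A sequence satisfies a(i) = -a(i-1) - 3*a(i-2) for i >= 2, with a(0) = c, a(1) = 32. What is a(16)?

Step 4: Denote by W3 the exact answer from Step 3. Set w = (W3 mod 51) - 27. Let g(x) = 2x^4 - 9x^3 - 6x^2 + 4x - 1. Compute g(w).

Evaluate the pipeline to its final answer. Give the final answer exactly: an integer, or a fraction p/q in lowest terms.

92735

Step 1: total draws C(11,4) = 330; complement C(6,4) = 15; favorable 330 - 15 = 315; P = 21/22; answer 21/22
Step 2: W1 = 21/22; threaded value p + q = 43; d = 9327; 9327 = 3 * 3109; number of divisors = (1+1) * (1+1) = 4; answer 4
Step 3: W2 = 4; c = -40; a(2) = -1*(32) - 3*(-40) = 88; iterating: a(2)=88, a(3)=-184, a(4)=-80, a(5)=632, a(6)=-392, a(7)=-1504, a(8)=2680, a(9)=1832, a(10)=-9872, a(11)=4376, a(12)=25240, a(13)=-38368, a(14)=-37352, a(15)=152456, a(16)=-40400; answer -40400
Step 4: W3 = -40400; w = 16; 2*(16)^4 - 9*(16)^3 - 6*(16)^2 + 4*(16)^1 - 1 = (131072) + (-36864) + (-1536) + (64) + (-1) = 92735; answer 92735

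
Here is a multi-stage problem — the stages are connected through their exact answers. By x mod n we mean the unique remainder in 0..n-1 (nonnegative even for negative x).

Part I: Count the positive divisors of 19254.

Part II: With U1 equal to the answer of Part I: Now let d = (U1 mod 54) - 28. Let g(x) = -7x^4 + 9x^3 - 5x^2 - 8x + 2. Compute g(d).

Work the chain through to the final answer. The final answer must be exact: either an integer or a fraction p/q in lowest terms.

Part I: 19254 = 2 * 3 * 3209; number of divisors = (1+1) * (1+1) * (1+1) = 8; answer 8
Part II: U1 = 8; d = -20; -7*(-20)^4 + 9*(-20)^3 - 5*(-20)^2 - 8*(-20)^1 + 2 = (-1120000) + (-72000) + (-2000) + (160) + (2) = -1193838; answer -1193838

-1193838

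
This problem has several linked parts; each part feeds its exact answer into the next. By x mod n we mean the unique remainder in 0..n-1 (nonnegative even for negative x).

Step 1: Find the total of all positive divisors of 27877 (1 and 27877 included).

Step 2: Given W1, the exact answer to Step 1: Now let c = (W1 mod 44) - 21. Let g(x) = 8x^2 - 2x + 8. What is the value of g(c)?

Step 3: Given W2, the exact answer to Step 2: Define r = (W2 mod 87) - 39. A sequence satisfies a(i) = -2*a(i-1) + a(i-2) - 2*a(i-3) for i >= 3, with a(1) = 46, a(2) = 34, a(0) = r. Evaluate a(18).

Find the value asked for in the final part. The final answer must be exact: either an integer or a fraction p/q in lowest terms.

34338470

Step 1: 27877 = 61 * 457; sigma = (1 + 61) * (1 + 457) = 62 * 458 = 28396; answer 28396
Step 2: W1 = 28396; c = -5; 8*(-5)^2 - 2*(-5)^1 + 8 = (200) + (10) + (8) = 218; answer 218
Step 3: W2 = 218; r = 5; a(3) = -2*(34) + 1*(46) - 2*(5) = -32; iterating: a(3)=-32, a(4)=6, a(5)=-112, a(6)=294, a(7)=-712, a(8)=1942, a(9)=-5184, a(10)=13734, a(11)=-36536, a(12)=97174, a(13)=-258352, a(14)=686950, a(15)=-1826600, a(16)=4856854, a(17)=-12914208, a(18)=34338470; answer 34338470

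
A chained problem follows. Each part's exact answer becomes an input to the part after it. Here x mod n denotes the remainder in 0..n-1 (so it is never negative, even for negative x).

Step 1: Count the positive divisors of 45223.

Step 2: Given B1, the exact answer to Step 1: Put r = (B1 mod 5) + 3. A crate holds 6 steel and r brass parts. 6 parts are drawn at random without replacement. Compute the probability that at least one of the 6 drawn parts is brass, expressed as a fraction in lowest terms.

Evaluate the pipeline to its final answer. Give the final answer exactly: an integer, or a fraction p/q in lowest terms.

Step 1: 45223 = 41 * 1103; number of divisors = (1+1) * (1+1) = 4; answer 4
Step 2: B1 = 4; r = 7; total draws C(13,6) = 1716; complement C(6,6) = 1; favorable 1716 - 1 = 1715; P = 1715/1716; answer 1715/1716

1715/1716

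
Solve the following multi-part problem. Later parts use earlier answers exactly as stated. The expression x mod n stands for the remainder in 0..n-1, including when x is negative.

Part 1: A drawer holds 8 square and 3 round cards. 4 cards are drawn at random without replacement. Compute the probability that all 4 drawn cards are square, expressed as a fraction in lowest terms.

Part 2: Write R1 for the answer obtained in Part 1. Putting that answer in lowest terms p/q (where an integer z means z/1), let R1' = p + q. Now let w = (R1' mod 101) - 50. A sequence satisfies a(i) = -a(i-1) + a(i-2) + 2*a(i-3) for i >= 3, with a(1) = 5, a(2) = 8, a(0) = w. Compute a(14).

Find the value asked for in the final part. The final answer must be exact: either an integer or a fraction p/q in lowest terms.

Part 1: total draws C(11,4) = 330; favorable C(8,4) = 70; P = 7/33; answer 7/33
Part 2: R1 = 7/33; threaded value p + q = 40; w = -10; a(3) = -1*(8) + 1*(5) + 2*(-10) = -23; iterating: a(3)=-23, a(4)=41, a(5)=-48, a(6)=43, a(7)=-9, a(8)=-44, a(9)=121, a(10)=-183, a(11)=216, a(12)=-157, a(13)=7, a(14)=268; answer 268

268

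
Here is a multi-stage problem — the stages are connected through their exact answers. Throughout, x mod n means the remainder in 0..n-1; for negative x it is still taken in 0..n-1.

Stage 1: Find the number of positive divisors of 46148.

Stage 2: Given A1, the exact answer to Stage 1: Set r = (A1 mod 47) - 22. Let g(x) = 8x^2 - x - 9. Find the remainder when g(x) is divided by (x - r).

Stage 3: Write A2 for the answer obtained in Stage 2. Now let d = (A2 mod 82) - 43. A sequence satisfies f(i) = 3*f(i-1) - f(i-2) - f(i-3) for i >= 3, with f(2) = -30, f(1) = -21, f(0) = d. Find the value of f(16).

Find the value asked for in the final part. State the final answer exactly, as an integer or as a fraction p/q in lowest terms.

-8650396

Stage 1: 46148 = 2^2 * 83 * 139; number of divisors = (2+1) * (1+1) * (1+1) = 12; answer 12
Stage 2: A1 = 12; r = -10; remainder = value at the root: 8*(-10)^2 - 1*(-10)^1 - 9 = (800) + (10) + (-9) = 801; answer 801
Stage 3: A2 = 801; d = 20; f(3) = 3*(-30) - 1*(-21) - 1*(20) = -89; iterating: f(3)=-89, f(4)=-216, f(5)=-529, f(6)=-1282, f(7)=-3101, f(8)=-7492, f(9)=-18093, f(10)=-43686, f(11)=-105473, f(12)=-254640, f(13)=-614761, f(14)=-1484170, f(15)=-3583109, f(16)=-8650396; answer -8650396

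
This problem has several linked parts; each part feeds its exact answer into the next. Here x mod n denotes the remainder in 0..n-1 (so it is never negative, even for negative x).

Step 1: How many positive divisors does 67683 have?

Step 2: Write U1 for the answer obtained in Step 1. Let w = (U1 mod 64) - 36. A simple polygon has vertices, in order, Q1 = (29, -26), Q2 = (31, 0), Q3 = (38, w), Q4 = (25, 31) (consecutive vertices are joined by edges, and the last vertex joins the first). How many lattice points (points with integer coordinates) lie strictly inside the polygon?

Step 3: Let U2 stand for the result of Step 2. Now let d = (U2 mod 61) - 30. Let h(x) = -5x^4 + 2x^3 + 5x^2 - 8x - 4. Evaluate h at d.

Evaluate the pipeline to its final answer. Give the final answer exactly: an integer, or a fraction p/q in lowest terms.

Step 1: 67683 = 3 * 7 * 11 * 293; number of divisors = (1+1) * (1+1) * (1+1) * (1+1) = 16; answer 16
Step 2: U1 = 16; w = -20; cross terms: (29*0 - 31*-26)=806, (31*-20 - 38*0)=-620, (38*31 - 25*-20)=1678, (25*-26 - 29*31)=-1549; twice the area = |315| = 315; area = 315/2; boundary points = 2 + 1 + 1 + 1 = 5; strictly interior points = area - boundary/2 + 1 = 156; answer 156
Step 3: U2 = 156; d = 4; -5*(4)^4 + 2*(4)^3 + 5*(4)^2 - 8*(4)^1 - 4 = (-1280) + (128) + (80) + (-32) + (-4) = -1108; answer -1108

-1108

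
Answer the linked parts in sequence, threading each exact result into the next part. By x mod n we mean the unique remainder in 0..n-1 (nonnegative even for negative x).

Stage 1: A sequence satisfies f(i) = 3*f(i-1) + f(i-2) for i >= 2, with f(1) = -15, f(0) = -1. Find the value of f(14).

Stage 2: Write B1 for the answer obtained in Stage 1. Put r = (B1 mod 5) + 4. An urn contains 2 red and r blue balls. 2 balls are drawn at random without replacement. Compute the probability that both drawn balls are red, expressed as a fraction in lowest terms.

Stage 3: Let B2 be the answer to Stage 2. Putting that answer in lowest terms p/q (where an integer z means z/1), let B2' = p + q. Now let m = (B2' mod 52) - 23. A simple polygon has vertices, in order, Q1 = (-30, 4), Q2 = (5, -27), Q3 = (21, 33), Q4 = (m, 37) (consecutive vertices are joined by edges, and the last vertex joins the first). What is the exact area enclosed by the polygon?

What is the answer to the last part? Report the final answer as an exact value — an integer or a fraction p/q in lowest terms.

Stage 1: f(2) = 3*(-15) + 1*(-1) = -46; iterating: f(2)=-46, f(3)=-153, f(4)=-505, f(5)=-1668, f(6)=-5509, f(7)=-18195, f(8)=-60094, f(9)=-198477, f(10)=-655525, f(11)=-2165052, f(12)=-7150681, f(13)=-23617095, f(14)=-78001966; answer -78001966
Stage 2: B1 = -78001966; r = 8; total draws C(10,2) = 45; favorable C(2,2) = 1; P = 1/45; answer 1/45
Stage 3: B2 = 1/45; threaded value p + q = 46; m = 23; cross terms: (-30*-27 - 5*4)=790, (5*33 - 21*-27)=732, (21*37 - 23*33)=18, (23*4 - -30*37)=1202; twice the area = |2742| = 2742; area = 1371; answer 1371

1371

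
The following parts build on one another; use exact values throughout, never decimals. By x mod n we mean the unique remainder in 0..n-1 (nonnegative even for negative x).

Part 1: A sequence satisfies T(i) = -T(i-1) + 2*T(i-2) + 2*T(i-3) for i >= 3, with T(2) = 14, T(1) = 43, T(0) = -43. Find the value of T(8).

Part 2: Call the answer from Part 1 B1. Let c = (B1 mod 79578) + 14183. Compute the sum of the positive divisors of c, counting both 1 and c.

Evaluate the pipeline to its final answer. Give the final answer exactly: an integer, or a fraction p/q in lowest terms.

18000

Part 1: T(3) = -1*(14) + 2*(43) + 2*(-43) = -14; iterating: T(3)=-14, T(4)=128, T(5)=-128, T(6)=356, T(7)=-356, T(8)=812; answer 812
Part 2: B1 = 812; c = 14995; 14995 = 5 * 2999; sigma = (1 + 5) * (1 + 2999) = 6 * 3000 = 18000; answer 18000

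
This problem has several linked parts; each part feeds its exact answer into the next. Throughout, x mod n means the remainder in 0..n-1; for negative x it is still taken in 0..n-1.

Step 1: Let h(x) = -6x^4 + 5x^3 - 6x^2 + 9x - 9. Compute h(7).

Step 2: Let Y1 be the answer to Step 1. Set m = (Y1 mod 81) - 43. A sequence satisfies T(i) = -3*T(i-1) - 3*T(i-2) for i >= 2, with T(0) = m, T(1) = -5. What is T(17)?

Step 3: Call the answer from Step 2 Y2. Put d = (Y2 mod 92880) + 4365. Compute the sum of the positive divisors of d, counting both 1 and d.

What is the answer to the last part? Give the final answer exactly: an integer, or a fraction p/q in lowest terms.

165984

Step 1: -6*(7)^4 + 5*(7)^3 - 6*(7)^2 + 9*(7)^1 - 9 = (-14406) + (1715) + (-294) + (63) + (-9) = -12931; answer -12931
Step 2: Y1 = -12931; m = -14; T(2) = -3*(-5) - 3*(-14) = 57; iterating: T(2)=57, T(3)=-156, T(4)=297, T(5)=-423, T(6)=378, T(7)=135, T(8)=-1539, T(9)=4212, T(10)=-8019, T(11)=11421, T(12)=-10206, T(13)=-3645, T(14)=41553, T(15)=-113724, T(16)=216513, T(17)=-308367; answer -308367
Step 3: Y2 = -308367; d = 67518; 67518 = 2 * 3^2 * 11^2 * 31; sigma = (1 + 2) * (1 + 3 + 9) * (1 + 11 + 121) * (1 + 31) = 3 * 13 * 133 * 32 = 165984; answer 165984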